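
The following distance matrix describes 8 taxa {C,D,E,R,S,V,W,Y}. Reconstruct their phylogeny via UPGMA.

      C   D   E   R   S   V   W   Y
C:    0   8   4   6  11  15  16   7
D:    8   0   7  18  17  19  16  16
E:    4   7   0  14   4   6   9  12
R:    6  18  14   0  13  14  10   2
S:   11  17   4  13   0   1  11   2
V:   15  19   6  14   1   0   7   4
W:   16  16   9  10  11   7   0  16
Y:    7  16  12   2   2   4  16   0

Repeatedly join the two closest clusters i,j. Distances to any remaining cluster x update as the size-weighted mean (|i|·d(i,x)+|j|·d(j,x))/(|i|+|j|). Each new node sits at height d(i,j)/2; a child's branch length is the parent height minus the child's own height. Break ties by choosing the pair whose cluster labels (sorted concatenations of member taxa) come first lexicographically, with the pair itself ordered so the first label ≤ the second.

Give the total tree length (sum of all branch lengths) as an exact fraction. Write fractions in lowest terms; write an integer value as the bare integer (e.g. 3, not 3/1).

step 1: merge (S,V) at d=1; branch lengths S→1/2, V→1/2; new cluster SV
  updated: d(C,SV)=13, d(D,SV)=18, d(E,SV)=5, d(R,SV)=27/2, d(SV,W)=9, d(SV,Y)=3
step 2: merge (R,Y) at d=2; branch lengths R→1, Y→1; new cluster RY
  updated: d(C,RY)=13/2, d(D,RY)=17, d(E,RY)=13, d(RY,SV)=33/4, d(RY,W)=13
step 3: merge (C,E) at d=4; branch lengths C→2, E→2; new cluster CE
  updated: d(CE,D)=15/2, d(CE,RY)=39/4, d(CE,SV)=9, d(CE,W)=25/2
step 4: merge (CE,D) at d=15/2; branch lengths CE→7/4, D→15/4; new cluster CDE
  updated: d(CDE,RY)=73/6, d(CDE,SV)=12, d(CDE,W)=41/3
step 5: merge (RY,SV) at d=33/4; branch lengths RY→25/8, SV→29/8; new cluster RSVY
  updated: d(CDE,RSVY)=145/12, d(RSVY,W)=11
step 6: merge (RSVY,W) at d=11; branch lengths RSVY→11/8, W→11/2; new cluster RSVWY
  updated: d(CDE,RSVWY)=62/5
step 7: merge (CDE,RSVWY) at d=62/5; branch lengths CDE→49/20, RSVWY→7/10; new cluster CDERSVWY
final tree: (((C:2,E:2):7/4,D:15/4):49/20,(((R:1,Y:1):25/8,(S:1/2,V:1/2):29/8):11/8,W:11/2):7/10)
total length: 1171/40

1171/40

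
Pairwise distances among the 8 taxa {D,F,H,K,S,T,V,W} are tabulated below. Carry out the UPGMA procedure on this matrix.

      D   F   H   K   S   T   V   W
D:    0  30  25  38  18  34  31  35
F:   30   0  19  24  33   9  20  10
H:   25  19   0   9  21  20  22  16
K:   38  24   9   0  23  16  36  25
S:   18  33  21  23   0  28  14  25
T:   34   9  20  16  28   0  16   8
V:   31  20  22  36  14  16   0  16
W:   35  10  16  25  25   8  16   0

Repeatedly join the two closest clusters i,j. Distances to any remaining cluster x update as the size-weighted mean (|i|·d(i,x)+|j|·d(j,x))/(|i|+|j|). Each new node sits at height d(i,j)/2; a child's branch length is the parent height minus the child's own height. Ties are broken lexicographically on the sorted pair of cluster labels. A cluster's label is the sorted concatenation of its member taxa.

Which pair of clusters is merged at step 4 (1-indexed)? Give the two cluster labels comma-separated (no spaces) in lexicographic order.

S,V

1. join T+W (d=8) ⇒ TW; edges |T|=4, |W|=4
  updated: d(D,TW)=69/2, d(F,TW)=19/2, d(H,TW)=18, d(K,TW)=41/2, d(S,TW)=53/2, d(TW,V)=16
2. join H+K (d=9) ⇒ HK; edges |H|=9/2, |K|=9/2
  updated: d(D,HK)=63/2, d(F,HK)=43/2, d(HK,S)=22, d(HK,TW)=77/4, d(HK,V)=29
3. join F+TW (d=19/2) ⇒ FTW; edges |F|=19/4, |TW|=3/4
  updated: d(D,FTW)=33, d(FTW,HK)=20, d(FTW,S)=86/3, d(FTW,V)=52/3
4. join S+V (d=14) ⇒ SV; edges |S|=7, |V|=7
  updated: d(D,SV)=49/2, d(FTW,SV)=23, d(HK,SV)=51/2
5. join FTW+HK (d=20) ⇒ FHKTW; edges |FTW|=21/4, |HK|=11/2
  updated: d(D,FHKTW)=162/5, d(FHKTW,SV)=24
6. join FHKTW+SV (d=24) ⇒ FHKSTVW; edges |FHKTW|=2, |SV|=5
  updated: d(D,FHKSTVW)=211/7
7. join D+FHKSTVW (d=211/7) ⇒ DFHKSTVW; edges |D|=211/14, |FHKSTVW|=43/14
final tree: (D:211/14,(((F:19/4,(T:4,W:4):3/4):21/4,(H:9/2,K:9/2):11/2):2,(S:7,V:7):5):43/14)
total length: 2027/28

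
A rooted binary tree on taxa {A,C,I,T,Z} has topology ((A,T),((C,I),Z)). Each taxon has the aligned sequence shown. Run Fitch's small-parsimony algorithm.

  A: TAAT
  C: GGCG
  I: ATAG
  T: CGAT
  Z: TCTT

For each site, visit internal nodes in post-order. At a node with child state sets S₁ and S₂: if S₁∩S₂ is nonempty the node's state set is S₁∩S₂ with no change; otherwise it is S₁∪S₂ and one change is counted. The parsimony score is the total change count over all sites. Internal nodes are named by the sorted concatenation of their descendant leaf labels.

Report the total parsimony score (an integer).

9

[col 0] AT: children A:{T}, T:{C} ∪→ {C,T}; cost 1
[col 0] CI: children C:{G}, I:{A} ∪→ {A,G}; cost 1
[col 0] CIZ: children CI:{A,G}, Z:{T} ∪→ {A,G,T}; cost 1
[col 0] ACITZ: children AT:{C,T}, CIZ:{A,G,T} ∩→ {T}; cost 0
[col 1] AT: children A:{A}, T:{G} ∪→ {A,G}; cost 1
[col 1] CI: children C:{G}, I:{T} ∪→ {G,T}; cost 1
[col 1] CIZ: children CI:{G,T}, Z:{C} ∪→ {C,G,T}; cost 1
[col 1] ACITZ: children AT:{A,G}, CIZ:{C,G,T} ∩→ {G}; cost 0
[col 2] AT: children A:{A}, T:{A} ∩→ {A}; cost 0
[col 2] CI: children C:{C}, I:{A} ∪→ {A,C}; cost 1
[col 2] CIZ: children CI:{A,C}, Z:{T} ∪→ {A,C,T}; cost 1
[col 2] ACITZ: children AT:{A}, CIZ:{A,C,T} ∩→ {A}; cost 0
[col 3] AT: children A:{T}, T:{T} ∩→ {T}; cost 0
[col 3] CI: children C:{G}, I:{G} ∩→ {G}; cost 0
[col 3] CIZ: children CI:{G}, Z:{T} ∪→ {G,T}; cost 1
[col 3] ACITZ: children AT:{T}, CIZ:{G,T} ∩→ {T}; cost 0
per-site changes: [3, 3, 2, 1]; total = 9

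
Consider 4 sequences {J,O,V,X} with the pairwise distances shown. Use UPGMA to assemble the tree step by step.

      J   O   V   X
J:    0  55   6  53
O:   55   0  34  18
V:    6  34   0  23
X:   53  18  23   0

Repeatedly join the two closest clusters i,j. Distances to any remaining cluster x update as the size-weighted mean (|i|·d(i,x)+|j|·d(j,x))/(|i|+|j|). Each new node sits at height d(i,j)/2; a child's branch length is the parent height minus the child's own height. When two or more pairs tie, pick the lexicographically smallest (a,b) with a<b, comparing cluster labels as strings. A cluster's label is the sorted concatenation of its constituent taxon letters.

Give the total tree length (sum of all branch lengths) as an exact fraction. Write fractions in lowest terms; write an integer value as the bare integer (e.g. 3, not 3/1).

213/4

step 1: merge (J,V) at d=6; branch lengths J→3, V→3; new cluster JV
  updated: d(JV,O)=89/2, d(JV,X)=38
step 2: merge (O,X) at d=18; branch lengths O→9, X→9; new cluster OX
  updated: d(JV,OX)=165/4
step 3: merge (JV,OX) at d=165/4; branch lengths JV→141/8, OX→93/8; new cluster JOVX
final tree: ((J:3,V:3):141/8,(O:9,X:9):93/8)
total length: 213/4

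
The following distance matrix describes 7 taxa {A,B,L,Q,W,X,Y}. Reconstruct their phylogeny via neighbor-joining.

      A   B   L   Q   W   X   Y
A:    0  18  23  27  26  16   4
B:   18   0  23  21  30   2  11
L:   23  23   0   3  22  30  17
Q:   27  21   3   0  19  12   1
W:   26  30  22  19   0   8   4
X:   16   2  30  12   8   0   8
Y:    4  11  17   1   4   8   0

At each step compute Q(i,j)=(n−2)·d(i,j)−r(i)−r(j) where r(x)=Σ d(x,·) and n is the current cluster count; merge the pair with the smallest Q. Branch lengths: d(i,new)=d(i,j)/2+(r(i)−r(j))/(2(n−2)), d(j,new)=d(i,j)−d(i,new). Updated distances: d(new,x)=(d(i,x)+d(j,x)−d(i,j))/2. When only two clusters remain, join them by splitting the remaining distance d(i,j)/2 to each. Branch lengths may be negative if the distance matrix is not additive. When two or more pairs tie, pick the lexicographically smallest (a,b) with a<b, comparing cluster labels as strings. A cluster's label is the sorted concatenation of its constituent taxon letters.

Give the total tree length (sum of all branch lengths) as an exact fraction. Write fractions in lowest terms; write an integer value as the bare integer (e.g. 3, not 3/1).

629/16

1. join L+Q (d=3, Q=-186) ⇒ LQ; edges |L|=5, |Q|=-2
  updated: d(A,LQ)=47/2, d(B,LQ)=41/2, d(LQ,W)=19, d(LQ,X)=39/2, d(LQ,Y)=15/2
2. join B+X (d=2, Q=-127) ⇒ BX; edges |B|=9/2, |X|=-5/2
  updated: d(A,BX)=16, d(BX,LQ)=19, d(BX,W)=18, d(BX,Y)=17/2
3. join A+BX (d=16, Q=-83) ⇒ ABX; edges |A|=28/3, |BX|=20/3
  updated: d(ABX,LQ)=53/4, d(ABX,W)=14, d(ABX,Y)=-7/4
4. join ABX+LQ (d=53/4, Q=-155/4) ⇒ ABLQX; edges |ABX|=49/16, |LQ|=163/16
  updated: d(ABLQX,W)=79/8, d(ABLQX,Y)=-15/4
5. join ABLQX+W (d=79/8, Q=-81/8) ⇒ ABLQWX; edges |ABLQX|=17/16, |W|=141/16
  updated: d(ABLQWX,Y)=-77/16
6. join ABLQWX+Y (d=-77/16) ⇒ ABLQWXY; edges |ABLQWX|=-77/32, |Y|=-77/32
final tree: ((((A:28/3,(B:9/2,X:-5/2):20/3):49/16,(L:5,Q:-2):163/16):17/16,W:141/16):-77/32,Y:-77/32)
total length: 629/16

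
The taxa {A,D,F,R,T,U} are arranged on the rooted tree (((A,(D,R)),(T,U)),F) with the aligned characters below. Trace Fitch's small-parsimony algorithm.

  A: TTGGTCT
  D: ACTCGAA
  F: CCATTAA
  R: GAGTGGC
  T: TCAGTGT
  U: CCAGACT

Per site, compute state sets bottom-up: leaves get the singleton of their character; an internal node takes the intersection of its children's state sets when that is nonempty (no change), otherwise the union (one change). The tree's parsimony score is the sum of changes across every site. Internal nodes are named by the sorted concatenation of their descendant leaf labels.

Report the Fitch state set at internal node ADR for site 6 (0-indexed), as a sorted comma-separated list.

site 0, node DR: D={A} ∪ R={G} → {A,G} (+1)
site 0, node ADR: A={T} ∪ DR={A,G} → {A,G,T} (+1)
site 0, node TU: T={T} ∪ U={C} → {C,T} (+1)
site 0, node ADRTU: ADR={A,G,T} ∩ TU={C,T} → {T} (+0)
site 0, node ADFRTU: ADRTU={T} ∪ F={C} → {C,T} (+1)
site 1, node DR: D={C} ∪ R={A} → {A,C} (+1)
site 1, node ADR: A={T} ∪ DR={A,C} → {A,C,T} (+1)
site 1, node TU: T={C} ∩ U={C} → {C} (+0)
site 1, node ADRTU: ADR={A,C,T} ∩ TU={C} → {C} (+0)
site 1, node ADFRTU: ADRTU={C} ∩ F={C} → {C} (+0)
site 2, node DR: D={T} ∪ R={G} → {G,T} (+1)
site 2, node ADR: A={G} ∩ DR={G,T} → {G} (+0)
site 2, node TU: T={A} ∩ U={A} → {A} (+0)
site 2, node ADRTU: ADR={G} ∪ TU={A} → {A,G} (+1)
site 2, node ADFRTU: ADRTU={A,G} ∩ F={A} → {A} (+0)
site 3, node DR: D={C} ∪ R={T} → {C,T} (+1)
site 3, node ADR: A={G} ∪ DR={C,T} → {C,G,T} (+1)
site 3, node TU: T={G} ∩ U={G} → {G} (+0)
site 3, node ADRTU: ADR={C,G,T} ∩ TU={G} → {G} (+0)
site 3, node ADFRTU: ADRTU={G} ∪ F={T} → {G,T} (+1)
site 4, node DR: D={G} ∩ R={G} → {G} (+0)
site 4, node ADR: A={T} ∪ DR={G} → {G,T} (+1)
site 4, node TU: T={T} ∪ U={A} → {A,T} (+1)
site 4, node ADRTU: ADR={G,T} ∩ TU={A,T} → {T} (+0)
site 4, node ADFRTU: ADRTU={T} ∩ F={T} → {T} (+0)
site 5, node DR: D={A} ∪ R={G} → {A,G} (+1)
site 5, node ADR: A={C} ∪ DR={A,G} → {A,C,G} (+1)
site 5, node TU: T={G} ∪ U={C} → {C,G} (+1)
site 5, node ADRTU: ADR={A,C,G} ∩ TU={C,G} → {C,G} (+0)
site 5, node ADFRTU: ADRTU={C,G} ∪ F={A} → {A,C,G} (+1)
site 6, node DR: D={A} ∪ R={C} → {A,C} (+1)
site 6, node ADR: A={T} ∪ DR={A,C} → {A,C,T} (+1)
site 6, node TU: T={T} ∩ U={T} → {T} (+0)
site 6, node ADRTU: ADR={A,C,T} ∩ TU={T} → {T} (+0)
site 6, node ADFRTU: ADRTU={T} ∪ F={A} → {A,T} (+1)
per-site changes: [4, 2, 2, 3, 2, 4, 3]; total = 20

A,C,T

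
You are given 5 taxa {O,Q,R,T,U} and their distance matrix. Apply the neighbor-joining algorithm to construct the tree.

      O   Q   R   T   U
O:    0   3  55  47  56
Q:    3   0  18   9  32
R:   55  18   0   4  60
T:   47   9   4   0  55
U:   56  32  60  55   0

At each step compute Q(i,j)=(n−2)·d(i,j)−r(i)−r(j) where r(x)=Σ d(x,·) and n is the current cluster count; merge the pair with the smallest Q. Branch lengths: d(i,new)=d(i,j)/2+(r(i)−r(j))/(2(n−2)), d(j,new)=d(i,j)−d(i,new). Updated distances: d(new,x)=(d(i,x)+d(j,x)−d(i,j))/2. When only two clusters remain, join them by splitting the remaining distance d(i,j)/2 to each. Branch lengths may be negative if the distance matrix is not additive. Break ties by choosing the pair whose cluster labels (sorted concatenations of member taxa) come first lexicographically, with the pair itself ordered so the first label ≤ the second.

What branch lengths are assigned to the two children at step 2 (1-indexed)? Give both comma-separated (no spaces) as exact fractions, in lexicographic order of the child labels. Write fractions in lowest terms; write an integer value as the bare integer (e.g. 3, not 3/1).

135/8,-111/8

step 1: merge (R,T) at d=4, Q=-240; branch lengths R→17/3, T→-5/3; new cluster RT
  updated: d(O,RT)=49, d(Q,RT)=23/2, d(RT,U)=111/2
step 2: merge (O,Q) at d=3, Q=-297/2; branch lengths O→135/8, Q→-111/8; new cluster OQ
  updated: d(OQ,RT)=115/4, d(OQ,U)=85/2
step 3: merge (OQ,RT) at d=115/4, Q=-507/4; branch lengths OQ→63/8, RT→167/8; new cluster OQRT
  updated: d(OQRT,U)=277/8
step 4: merge (OQRT,U) at d=277/8; branch lengths OQRT→277/16, U→277/16; new cluster OQRTU
final tree: (((O:135/8,Q:-111/8):63/8,(R:17/3,T:-5/3):167/8):277/16,U:277/16)
total length: 563/8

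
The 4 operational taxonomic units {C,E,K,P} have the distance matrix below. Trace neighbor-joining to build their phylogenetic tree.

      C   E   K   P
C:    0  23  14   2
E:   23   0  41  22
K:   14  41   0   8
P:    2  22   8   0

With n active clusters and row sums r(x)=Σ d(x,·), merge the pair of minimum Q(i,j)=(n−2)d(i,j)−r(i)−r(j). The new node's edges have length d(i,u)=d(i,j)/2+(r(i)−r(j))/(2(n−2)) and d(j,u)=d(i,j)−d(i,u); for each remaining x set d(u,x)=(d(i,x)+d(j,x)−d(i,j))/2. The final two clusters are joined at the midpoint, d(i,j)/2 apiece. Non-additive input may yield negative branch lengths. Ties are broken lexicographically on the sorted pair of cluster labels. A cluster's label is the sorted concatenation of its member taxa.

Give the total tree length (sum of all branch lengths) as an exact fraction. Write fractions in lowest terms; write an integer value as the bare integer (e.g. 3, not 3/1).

iteration 1: select C,E (d=23, Q=-79); attach at lengths (-1/4, 93/4); label the merged cluster CE
  updated: d(CE,K)=16, d(CE,P)=1/2
iteration 2: select CE,K (d=16, Q=-49/2); attach at lengths (17/4, 47/4); label the merged cluster CEK
  updated: d(CEK,P)=-15/4
iteration 3: select CEK,P (d=-15/4); attach at lengths (-15/8, -15/8); label the merged cluster CEKP
final tree: (((C:-1/4,E:93/4):17/4,K:47/4):-15/8,P:-15/8)
total length: 141/4

141/4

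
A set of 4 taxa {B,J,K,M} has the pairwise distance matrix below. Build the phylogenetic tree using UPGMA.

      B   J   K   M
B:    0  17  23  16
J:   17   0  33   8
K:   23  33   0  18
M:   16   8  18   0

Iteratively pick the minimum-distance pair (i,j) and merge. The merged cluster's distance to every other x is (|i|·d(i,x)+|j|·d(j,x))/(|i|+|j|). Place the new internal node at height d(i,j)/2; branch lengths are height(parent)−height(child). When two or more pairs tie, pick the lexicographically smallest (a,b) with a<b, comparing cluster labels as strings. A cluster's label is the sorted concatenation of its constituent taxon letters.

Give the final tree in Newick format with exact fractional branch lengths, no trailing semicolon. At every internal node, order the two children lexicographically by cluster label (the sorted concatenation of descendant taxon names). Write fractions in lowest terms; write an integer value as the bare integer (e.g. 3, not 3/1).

1. join J+M (d=8) ⇒ JM; edges |J|=4, |M|=4
  updated: d(B,JM)=33/2, d(JM,K)=51/2
2. join B+JM (d=33/2) ⇒ BJM; edges |B|=33/4, |JM|=17/4
  updated: d(BJM,K)=74/3
3. join BJM+K (d=74/3) ⇒ BJKM; edges |BJM|=49/12, |K|=37/3
final tree: ((B:33/4,(J:4,M:4):17/4):49/12,K:37/3)
total length: 443/12

((B:33/4,(J:4,M:4):17/4):49/12,K:37/3)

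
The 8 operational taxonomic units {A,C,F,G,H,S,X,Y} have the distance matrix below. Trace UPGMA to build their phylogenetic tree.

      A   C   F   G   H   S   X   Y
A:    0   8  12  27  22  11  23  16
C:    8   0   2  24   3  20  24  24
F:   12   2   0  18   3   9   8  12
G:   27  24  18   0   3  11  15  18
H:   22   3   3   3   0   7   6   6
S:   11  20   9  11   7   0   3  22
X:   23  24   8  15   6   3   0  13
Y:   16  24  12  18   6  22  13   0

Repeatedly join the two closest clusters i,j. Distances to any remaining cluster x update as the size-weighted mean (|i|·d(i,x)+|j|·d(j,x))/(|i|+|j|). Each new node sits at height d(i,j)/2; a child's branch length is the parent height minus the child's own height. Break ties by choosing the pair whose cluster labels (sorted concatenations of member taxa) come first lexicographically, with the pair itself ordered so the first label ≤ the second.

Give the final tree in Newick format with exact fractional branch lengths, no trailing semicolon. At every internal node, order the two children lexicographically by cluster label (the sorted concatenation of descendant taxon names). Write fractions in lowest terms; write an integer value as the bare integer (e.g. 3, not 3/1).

(A:17/2,(((((C:1,F:1):1/2,H:3/2):14/3,(S:3/2,X:3/2):14/3):14/15,G:71/10):49/60,Y:95/12):7/12)

1. join C+F (d=2) ⇒ CF; edges |C|=1, |F|=1
  updated: d(A,CF)=10, d(CF,G)=21, d(CF,H)=3, d(CF,S)=29/2, d(CF,X)=16, d(CF,Y)=18
2. join CF+H (d=3) ⇒ CFH; edges |CF|=1/2, |H|=3/2
  updated: d(A,CFH)=14, d(CFH,G)=15, d(CFH,S)=12, d(CFH,X)=38/3, d(CFH,Y)=14
3. join S+X (d=3) ⇒ SX; edges |S|=3/2, |X|=3/2
  updated: d(A,SX)=17, d(CFH,SX)=37/3, d(G,SX)=13, d(SX,Y)=35/2
4. join CFH+SX (d=37/3) ⇒ CFHSX; edges |CFH|=14/3, |SX|=14/3
  updated: d(A,CFHSX)=76/5, d(CFHSX,G)=71/5, d(CFHSX,Y)=77/5
5. join CFHSX+G (d=71/5) ⇒ CFGHSX; edges |CFHSX|=14/15, |G|=71/10
  updated: d(A,CFGHSX)=103/6, d(CFGHSX,Y)=95/6
6. join CFGHSX+Y (d=95/6) ⇒ CFGHSXY; edges |CFGHSX|=49/60, |Y|=95/12
  updated: d(A,CFGHSXY)=17
7. join A+CFGHSXY (d=17) ⇒ ACFGHSXY; edges |A|=17/2, |CFGHSXY|=7/12
final tree: (A:17/2,(((((C:1,F:1):1/2,H:3/2):14/3,(S:3/2,X:3/2):14/3):14/15,G:71/10):49/60,Y:95/12):7/12)
total length: 2531/60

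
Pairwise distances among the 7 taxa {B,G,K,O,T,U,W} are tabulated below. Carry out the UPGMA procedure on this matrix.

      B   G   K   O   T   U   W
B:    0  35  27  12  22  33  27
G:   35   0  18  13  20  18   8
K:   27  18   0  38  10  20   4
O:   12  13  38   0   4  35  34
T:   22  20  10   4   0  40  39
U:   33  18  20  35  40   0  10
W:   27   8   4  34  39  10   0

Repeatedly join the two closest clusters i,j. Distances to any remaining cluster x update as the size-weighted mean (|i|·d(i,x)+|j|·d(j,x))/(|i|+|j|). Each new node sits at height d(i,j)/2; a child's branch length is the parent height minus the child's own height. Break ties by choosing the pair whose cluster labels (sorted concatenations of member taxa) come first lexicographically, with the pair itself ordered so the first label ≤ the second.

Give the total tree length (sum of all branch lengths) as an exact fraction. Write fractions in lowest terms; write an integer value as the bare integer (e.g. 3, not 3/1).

step 1: merge (K,W) at d=4; branch lengths K→2, W→2; new cluster KW
  updated: d(B,KW)=27, d(G,KW)=13, d(KW,O)=36, d(KW,T)=49/2, d(KW,U)=15
step 2: merge (O,T) at d=4; branch lengths O→2, T→2; new cluster OT
  updated: d(B,OT)=17, d(G,OT)=33/2, d(KW,OT)=121/4, d(OT,U)=75/2
step 3: merge (G,KW) at d=13; branch lengths G→13/2, KW→9/2; new cluster GKW
  updated: d(B,GKW)=89/3, d(GKW,OT)=77/3, d(GKW,U)=16
step 4: merge (GKW,U) at d=16; branch lengths GKW→3/2, U→8; new cluster GKUW
  updated: d(B,GKUW)=61/2, d(GKUW,OT)=229/8
step 5: merge (B,OT) at d=17; branch lengths B→17/2, OT→13/2; new cluster BOT
  updated: d(BOT,GKUW)=117/4
step 6: merge (BOT,GKUW) at d=117/4; branch lengths BOT→49/8, GKUW→53/8; new cluster BGKOTUW
final tree: ((B:17/2,(O:2,T:2):13/2):49/8,((G:13/2,(K:2,W:2):9/2):3/2,U:8):53/8)
total length: 225/4

225/4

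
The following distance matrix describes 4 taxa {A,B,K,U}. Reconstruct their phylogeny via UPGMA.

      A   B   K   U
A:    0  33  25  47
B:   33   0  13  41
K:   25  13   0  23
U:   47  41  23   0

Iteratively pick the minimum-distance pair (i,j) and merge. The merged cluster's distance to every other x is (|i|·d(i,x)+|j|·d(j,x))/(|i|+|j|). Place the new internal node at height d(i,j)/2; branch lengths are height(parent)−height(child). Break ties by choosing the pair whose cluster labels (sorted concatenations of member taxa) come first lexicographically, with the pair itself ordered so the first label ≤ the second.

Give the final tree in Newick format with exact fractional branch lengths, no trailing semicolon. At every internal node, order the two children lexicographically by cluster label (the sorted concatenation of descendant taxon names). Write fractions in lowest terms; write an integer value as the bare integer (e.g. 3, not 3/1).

((A:29/2,(B:13/2,K:13/2):8):4,U:37/2)

step 1: merge (B,K) at d=13; branch lengths B→13/2, K→13/2; new cluster BK
  updated: d(A,BK)=29, d(BK,U)=32
step 2: merge (A,BK) at d=29; branch lengths A→29/2, BK→8; new cluster ABK
  updated: d(ABK,U)=37
step 3: merge (ABK,U) at d=37; branch lengths ABK→4, U→37/2; new cluster ABKU
final tree: ((A:29/2,(B:13/2,K:13/2):8):4,U:37/2)
total length: 58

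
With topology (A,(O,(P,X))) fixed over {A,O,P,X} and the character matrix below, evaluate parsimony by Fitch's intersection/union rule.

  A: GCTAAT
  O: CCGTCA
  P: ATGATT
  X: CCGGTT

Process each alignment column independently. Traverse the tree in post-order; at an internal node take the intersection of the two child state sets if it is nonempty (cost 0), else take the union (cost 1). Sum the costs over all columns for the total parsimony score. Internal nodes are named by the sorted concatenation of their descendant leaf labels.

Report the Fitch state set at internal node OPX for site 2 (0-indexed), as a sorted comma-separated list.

G

PX@0: {A} ∪ {C} = {A,C} (union, +1)
OPX@0: {C} ∩ {A,C} = {C} (intersection, +0)
AOPX@0: {G} ∪ {C} = {C,G} (union, +1)
PX@1: {T} ∪ {C} = {C,T} (union, +1)
OPX@1: {C} ∩ {C,T} = {C} (intersection, +0)
AOPX@1: {C} ∩ {C} = {C} (intersection, +0)
PX@2: {G} ∩ {G} = {G} (intersection, +0)
OPX@2: {G} ∩ {G} = {G} (intersection, +0)
AOPX@2: {T} ∪ {G} = {G,T} (union, +1)
PX@3: {A} ∪ {G} = {A,G} (union, +1)
OPX@3: {T} ∪ {A,G} = {A,G,T} (union, +1)
AOPX@3: {A} ∩ {A,G,T} = {A} (intersection, +0)
PX@4: {T} ∩ {T} = {T} (intersection, +0)
OPX@4: {C} ∪ {T} = {C,T} (union, +1)
AOPX@4: {A} ∪ {C,T} = {A,C,T} (union, +1)
PX@5: {T} ∩ {T} = {T} (intersection, +0)
OPX@5: {A} ∪ {T} = {A,T} (union, +1)
AOPX@5: {T} ∩ {A,T} = {T} (intersection, +0)
per-site changes: [2, 1, 1, 2, 2, 1]; total = 9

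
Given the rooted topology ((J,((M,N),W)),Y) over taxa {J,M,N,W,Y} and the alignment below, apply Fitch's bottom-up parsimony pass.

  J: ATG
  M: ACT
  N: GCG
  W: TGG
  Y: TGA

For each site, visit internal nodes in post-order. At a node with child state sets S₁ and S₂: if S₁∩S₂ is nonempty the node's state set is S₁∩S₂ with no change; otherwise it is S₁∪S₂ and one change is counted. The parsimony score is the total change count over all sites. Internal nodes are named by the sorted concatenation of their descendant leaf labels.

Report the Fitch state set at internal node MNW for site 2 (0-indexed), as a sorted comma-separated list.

G

MN@0: {A} ∪ {G} = {A,G} (union, +1)
MNW@0: {A,G} ∪ {T} = {A,G,T} (union, +1)
JMNW@0: {A} ∩ {A,G,T} = {A} (intersection, +0)
JMNWY@0: {A} ∪ {T} = {A,T} (union, +1)
MN@1: {C} ∩ {C} = {C} (intersection, +0)
MNW@1: {C} ∪ {G} = {C,G} (union, +1)
JMNW@1: {T} ∪ {C,G} = {C,G,T} (union, +1)
JMNWY@1: {C,G,T} ∩ {G} = {G} (intersection, +0)
MN@2: {T} ∪ {G} = {G,T} (union, +1)
MNW@2: {G,T} ∩ {G} = {G} (intersection, +0)
JMNW@2: {G} ∩ {G} = {G} (intersection, +0)
JMNWY@2: {G} ∪ {A} = {A,G} (union, +1)
per-site changes: [3, 2, 2]; total = 7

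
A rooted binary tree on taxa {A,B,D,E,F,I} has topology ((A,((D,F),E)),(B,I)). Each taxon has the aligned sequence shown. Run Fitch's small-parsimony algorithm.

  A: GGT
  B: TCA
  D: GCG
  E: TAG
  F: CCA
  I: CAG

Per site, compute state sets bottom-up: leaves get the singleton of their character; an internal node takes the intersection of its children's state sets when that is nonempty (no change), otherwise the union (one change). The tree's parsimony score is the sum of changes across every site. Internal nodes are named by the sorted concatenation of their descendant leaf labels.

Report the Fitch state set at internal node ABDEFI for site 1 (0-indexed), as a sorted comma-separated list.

A,C

site 0, node DF: D={G} ∪ F={C} → {C,G} (+1)
site 0, node DEF: DF={C,G} ∪ E={T} → {C,G,T} (+1)
site 0, node ADEF: A={G} ∩ DEF={C,G,T} → {G} (+0)
site 0, node BI: B={T} ∪ I={C} → {C,T} (+1)
site 0, node ABDEFI: ADEF={G} ∪ BI={C,T} → {C,G,T} (+1)
site 1, node DF: D={C} ∩ F={C} → {C} (+0)
site 1, node DEF: DF={C} ∪ E={A} → {A,C} (+1)
site 1, node ADEF: A={G} ∪ DEF={A,C} → {A,C,G} (+1)
site 1, node BI: B={C} ∪ I={A} → {A,C} (+1)
site 1, node ABDEFI: ADEF={A,C,G} ∩ BI={A,C} → {A,C} (+0)
site 2, node DF: D={G} ∪ F={A} → {A,G} (+1)
site 2, node DEF: DF={A,G} ∩ E={G} → {G} (+0)
site 2, node ADEF: A={T} ∪ DEF={G} → {G,T} (+1)
site 2, node BI: B={A} ∪ I={G} → {A,G} (+1)
site 2, node ABDEFI: ADEF={G,T} ∩ BI={A,G} → {G} (+0)
per-site changes: [4, 3, 3]; total = 10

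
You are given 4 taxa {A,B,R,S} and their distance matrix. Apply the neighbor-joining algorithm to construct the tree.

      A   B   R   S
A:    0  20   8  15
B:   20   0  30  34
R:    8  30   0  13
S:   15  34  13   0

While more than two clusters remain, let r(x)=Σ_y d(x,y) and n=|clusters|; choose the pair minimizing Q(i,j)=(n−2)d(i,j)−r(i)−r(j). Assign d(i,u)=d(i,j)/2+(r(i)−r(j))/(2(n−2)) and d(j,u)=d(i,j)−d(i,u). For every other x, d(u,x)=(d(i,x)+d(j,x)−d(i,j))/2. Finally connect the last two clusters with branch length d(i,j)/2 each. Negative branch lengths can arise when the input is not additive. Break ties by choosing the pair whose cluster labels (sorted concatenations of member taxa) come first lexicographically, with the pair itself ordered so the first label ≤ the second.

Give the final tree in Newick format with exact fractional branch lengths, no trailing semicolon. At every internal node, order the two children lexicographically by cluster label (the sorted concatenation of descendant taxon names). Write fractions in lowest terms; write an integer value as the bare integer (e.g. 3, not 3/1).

1. join A+B (d=20, Q=-87) ⇒ AB; edges |A|=-1/4, |B|=81/4
  updated: d(AB,R)=9, d(AB,S)=29/2
2. join AB+R (d=9, Q=-73/2) ⇒ ABR; edges |AB|=21/4, |R|=15/4
  updated: d(ABR,S)=37/4
3. join ABR+S (d=37/4) ⇒ ABRS; edges |ABR|=37/8, |S|=37/8
final tree: (((A:-1/4,B:81/4):21/4,R:15/4):37/8,S:37/8)
total length: 153/4

(((A:-1/4,B:81/4):21/4,R:15/4):37/8,S:37/8)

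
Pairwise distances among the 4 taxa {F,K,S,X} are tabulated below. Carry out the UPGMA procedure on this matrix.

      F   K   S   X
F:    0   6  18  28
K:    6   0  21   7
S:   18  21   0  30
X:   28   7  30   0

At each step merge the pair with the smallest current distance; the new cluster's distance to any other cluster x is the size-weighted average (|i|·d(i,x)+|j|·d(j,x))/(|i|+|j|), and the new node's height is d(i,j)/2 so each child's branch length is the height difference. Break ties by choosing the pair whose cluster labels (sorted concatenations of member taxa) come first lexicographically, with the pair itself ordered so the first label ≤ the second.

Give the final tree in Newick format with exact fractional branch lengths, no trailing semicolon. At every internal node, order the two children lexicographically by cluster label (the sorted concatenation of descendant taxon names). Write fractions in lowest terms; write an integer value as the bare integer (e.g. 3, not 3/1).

(((F:3,K:3):23/4,X:35/4):11/4,S:23/2)

step 1: merge (F,K) at d=6; branch lengths F→3, K→3; new cluster FK
  updated: d(FK,S)=39/2, d(FK,X)=35/2
step 2: merge (FK,X) at d=35/2; branch lengths FK→23/4, X→35/4; new cluster FKX
  updated: d(FKX,S)=23
step 3: merge (FKX,S) at d=23; branch lengths FKX→11/4, S→23/2; new cluster FKSX
final tree: (((F:3,K:3):23/4,X:35/4):11/4,S:23/2)
total length: 139/4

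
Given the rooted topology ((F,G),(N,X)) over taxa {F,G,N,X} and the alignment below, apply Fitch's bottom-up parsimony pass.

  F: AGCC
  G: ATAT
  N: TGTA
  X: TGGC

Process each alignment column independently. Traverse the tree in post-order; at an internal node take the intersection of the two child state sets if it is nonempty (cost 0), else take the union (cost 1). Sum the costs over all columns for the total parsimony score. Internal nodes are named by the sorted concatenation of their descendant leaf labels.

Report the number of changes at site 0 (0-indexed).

site 0, node FG: F={A} ∩ G={A} → {A} (+0)
site 0, node NX: N={T} ∩ X={T} → {T} (+0)
site 0, node FGNX: FG={A} ∪ NX={T} → {A,T} (+1)
site 1, node FG: F={G} ∪ G={T} → {G,T} (+1)
site 1, node NX: N={G} ∩ X={G} → {G} (+0)
site 1, node FGNX: FG={G,T} ∩ NX={G} → {G} (+0)
site 2, node FG: F={C} ∪ G={A} → {A,C} (+1)
site 2, node NX: N={T} ∪ X={G} → {G,T} (+1)
site 2, node FGNX: FG={A,C} ∪ NX={G,T} → {A,C,G,T} (+1)
site 3, node FG: F={C} ∪ G={T} → {C,T} (+1)
site 3, node NX: N={A} ∪ X={C} → {A,C} (+1)
site 3, node FGNX: FG={C,T} ∩ NX={A,C} → {C} (+0)
per-site changes: [1, 1, 3, 2]; total = 7

1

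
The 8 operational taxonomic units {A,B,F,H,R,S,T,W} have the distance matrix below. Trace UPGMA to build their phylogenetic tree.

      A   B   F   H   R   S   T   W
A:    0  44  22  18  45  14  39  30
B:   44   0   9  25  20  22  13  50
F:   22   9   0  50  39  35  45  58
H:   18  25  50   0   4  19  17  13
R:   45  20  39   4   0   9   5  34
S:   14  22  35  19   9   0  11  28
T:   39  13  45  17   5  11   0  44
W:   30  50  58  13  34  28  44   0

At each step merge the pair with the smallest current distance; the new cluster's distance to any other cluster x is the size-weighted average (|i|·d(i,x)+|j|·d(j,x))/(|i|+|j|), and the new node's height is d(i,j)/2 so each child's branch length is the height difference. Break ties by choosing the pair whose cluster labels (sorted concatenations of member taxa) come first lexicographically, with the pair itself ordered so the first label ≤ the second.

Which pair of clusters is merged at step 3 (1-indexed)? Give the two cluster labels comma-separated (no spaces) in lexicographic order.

1. join H+R (d=4) ⇒ HR; edges |H|=2, |R|=2
  updated: d(A,HR)=63/2, d(B,HR)=45/2, d(F,HR)=89/2, d(HR,S)=14, d(HR,T)=11, d(HR,W)=47/2
2. join B+F (d=9) ⇒ BF; edges |B|=9/2, |F|=9/2
  updated: d(A,BF)=33, d(BF,HR)=67/2, d(BF,S)=57/2, d(BF,T)=29, d(BF,W)=54
3. join HR+T (d=11) ⇒ HRT; edges |HR|=7/2, |T|=11/2
  updated: d(A,HRT)=34, d(BF,HRT)=32, d(HRT,S)=13, d(HRT,W)=91/3
4. join HRT+S (d=13) ⇒ HRST; edges |HRT|=1, |S|=13/2
  updated: d(A,HRST)=29, d(BF,HRST)=249/8, d(HRST,W)=119/4
5. join A+HRST (d=29) ⇒ AHRST; edges |A|=29/2, |HRST|=8
  updated: d(AHRST,BF)=63/2, d(AHRST,W)=149/5
6. join AHRST+W (d=149/5) ⇒ AHRSTW; edges |AHRST|=2/5, |W|=149/10
  updated: d(AHRSTW,BF)=141/4
7. join AHRSTW+BF (d=141/4) ⇒ ABFHRSTW; edges |AHRSTW|=109/40, |BF|=105/8
final tree: (((A:29/2,(((H:2,R:2):7/2,T:11/2):1,S:13/2):8):2/5,W:149/10):109/40,(B:9/2,F:9/2):105/8)
total length: 1663/20

HR,T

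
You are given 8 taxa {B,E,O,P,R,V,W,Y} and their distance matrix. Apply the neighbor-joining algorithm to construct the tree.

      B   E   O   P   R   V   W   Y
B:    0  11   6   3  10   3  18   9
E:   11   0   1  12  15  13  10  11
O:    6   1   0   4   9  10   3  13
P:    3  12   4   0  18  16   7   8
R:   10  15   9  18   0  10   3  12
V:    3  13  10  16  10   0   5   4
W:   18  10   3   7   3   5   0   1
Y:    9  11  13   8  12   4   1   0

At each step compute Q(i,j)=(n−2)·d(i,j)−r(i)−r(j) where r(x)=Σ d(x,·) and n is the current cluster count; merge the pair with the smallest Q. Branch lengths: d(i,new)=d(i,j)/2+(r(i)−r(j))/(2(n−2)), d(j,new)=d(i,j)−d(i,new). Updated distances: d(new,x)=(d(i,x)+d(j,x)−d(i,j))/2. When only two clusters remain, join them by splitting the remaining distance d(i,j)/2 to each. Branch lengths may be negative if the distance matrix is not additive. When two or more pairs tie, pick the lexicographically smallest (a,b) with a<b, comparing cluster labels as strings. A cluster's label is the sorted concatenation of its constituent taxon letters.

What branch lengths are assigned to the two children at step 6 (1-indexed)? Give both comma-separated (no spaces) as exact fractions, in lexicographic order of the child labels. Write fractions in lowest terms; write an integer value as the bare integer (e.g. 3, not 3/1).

17/16,37/16

step 1: merge (E,O) at d=1, Q=-113; branch lengths E→11/4, O→-7/4; new cluster EO
  updated: d(B,EO)=8, d(EO,P)=15/2, d(EO,R)=23/2, d(EO,V)=11, d(EO,W)=6, d(EO,Y)=23/2
step 2: merge (B,P) at d=3, Q=-191/2; branch lengths B→13/20, P→47/20; new cluster BP
  updated: d(BP,EO)=25/4, d(BP,R)=25/2, d(BP,V)=8, d(BP,W)=11, d(BP,Y)=7
step 3: merge (BP,EO) at d=25/4, Q=-66; branch lengths BP→47/16, EO→53/16; new cluster BEOP
  updated: d(BEOP,R)=71/8, d(BEOP,V)=51/8, d(BEOP,W)=43/8, d(BEOP,Y)=49/8
step 4: merge (R,W) at d=3, Q=-157/4; branch lengths R→19/4, W→-7/4; new cluster RW
  updated: d(BEOP,RW)=45/8, d(RW,V)=6, d(RW,Y)=5
step 5: merge (BEOP,RW) at d=45/8, Q=-47/2; branch lengths BEOP→51/16, RW→39/16; new cluster BEOPRW
  updated: d(BEOPRW,V)=27/8, d(BEOPRW,Y)=11/4
step 6: merge (BEOPRW,V) at d=27/8, Q=-81/8; branch lengths BEOPRW→17/16, V→37/16; new cluster BEOPRVW
  updated: d(BEOPRVW,Y)=27/16
step 7: merge (BEOPRVW,Y) at d=27/16; branch lengths BEOPRVW→27/32, Y→27/32; new cluster BEOPRVWY
final tree: (((((B:13/20,P:47/20):47/16,(E:11/4,O:-7/4):53/16):51/16,(R:19/4,W:-7/4):39/16):17/16,V:37/16):27/32,Y:27/32)
total length: 383/16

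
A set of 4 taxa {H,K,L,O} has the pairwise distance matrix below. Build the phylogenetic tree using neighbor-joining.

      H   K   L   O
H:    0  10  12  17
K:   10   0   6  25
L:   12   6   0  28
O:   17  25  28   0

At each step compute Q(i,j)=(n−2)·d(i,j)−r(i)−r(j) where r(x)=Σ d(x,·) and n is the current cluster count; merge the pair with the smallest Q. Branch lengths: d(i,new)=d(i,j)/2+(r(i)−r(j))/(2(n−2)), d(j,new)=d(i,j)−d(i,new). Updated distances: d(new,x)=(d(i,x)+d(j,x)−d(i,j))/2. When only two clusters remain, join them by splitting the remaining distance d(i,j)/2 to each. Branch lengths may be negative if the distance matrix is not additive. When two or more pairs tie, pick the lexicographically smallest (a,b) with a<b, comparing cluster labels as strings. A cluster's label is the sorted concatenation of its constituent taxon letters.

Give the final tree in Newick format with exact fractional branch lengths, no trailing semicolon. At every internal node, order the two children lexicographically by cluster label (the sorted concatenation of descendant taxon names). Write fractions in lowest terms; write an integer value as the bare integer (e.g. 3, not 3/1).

1. join H+O (d=17, Q=-75) ⇒ HO; edges |H|=3/4, |O|=65/4
  updated: d(HO,K)=9, d(HO,L)=23/2
2. join HO+K (d=9, Q=-53/2) ⇒ HKO; edges |HO|=29/4, |K|=7/4
  updated: d(HKO,L)=17/4
3. join HKO+L (d=17/4) ⇒ HKLO; edges |HKO|=17/8, |L|=17/8
final tree: (((H:3/4,O:65/4):29/4,K:7/4):17/8,L:17/8)
total length: 121/4

(((H:3/4,O:65/4):29/4,K:7/4):17/8,L:17/8)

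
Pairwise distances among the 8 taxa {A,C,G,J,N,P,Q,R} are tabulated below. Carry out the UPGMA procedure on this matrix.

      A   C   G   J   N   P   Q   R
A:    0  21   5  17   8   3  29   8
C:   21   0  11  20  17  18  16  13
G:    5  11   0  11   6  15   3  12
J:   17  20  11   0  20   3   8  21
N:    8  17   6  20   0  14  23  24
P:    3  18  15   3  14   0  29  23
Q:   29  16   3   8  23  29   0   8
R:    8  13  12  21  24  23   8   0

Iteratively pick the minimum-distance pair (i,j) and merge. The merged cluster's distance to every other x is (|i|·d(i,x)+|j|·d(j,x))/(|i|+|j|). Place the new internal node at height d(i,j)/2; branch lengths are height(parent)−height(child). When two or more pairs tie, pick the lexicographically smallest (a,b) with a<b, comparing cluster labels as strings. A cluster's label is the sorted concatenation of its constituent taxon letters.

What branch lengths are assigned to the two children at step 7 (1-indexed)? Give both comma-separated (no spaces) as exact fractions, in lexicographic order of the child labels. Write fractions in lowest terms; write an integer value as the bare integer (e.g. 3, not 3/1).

step 1: merge (A,P) at d=3; branch lengths A→3/2, P→3/2; new cluster AP
  updated: d(AP,C)=39/2, d(AP,G)=10, d(AP,J)=10, d(AP,N)=11, d(AP,Q)=29, d(AP,R)=31/2
step 2: merge (G,Q) at d=3; branch lengths G→3/2, Q→3/2; new cluster GQ
  updated: d(AP,GQ)=39/2, d(C,GQ)=27/2, d(GQ,J)=19/2, d(GQ,N)=29/2, d(GQ,R)=10
step 3: merge (GQ,J) at d=19/2; branch lengths GQ→13/4, J→19/4; new cluster GJQ
  updated: d(AP,GJQ)=49/3, d(C,GJQ)=47/3, d(GJQ,N)=49/3, d(GJQ,R)=41/3
step 4: merge (AP,N) at d=11; branch lengths AP→4, N→11/2; new cluster ANP
  updated: d(ANP,C)=56/3, d(ANP,GJQ)=49/3, d(ANP,R)=55/3
step 5: merge (C,R) at d=13; branch lengths C→13/2, R→13/2; new cluster CR
  updated: d(ANP,CR)=37/2, d(CR,GJQ)=44/3
step 6: merge (CR,GJQ) at d=44/3; branch lengths CR→5/6, GJQ→31/12; new cluster CGJQR
  updated: d(ANP,CGJQR)=86/5
step 7: merge (ANP,CGJQR) at d=86/5; branch lengths ANP→31/10, CGJQR→19/15; new cluster ACGJNPQR
final tree: (((A:3/2,P:3/2):4,N:11/2):31/10,((C:13/2,R:13/2):5/6,((G:3/2,Q:3/2):13/4,J:19/4):31/12):19/15)
total length: 2657/60

31/10,19/15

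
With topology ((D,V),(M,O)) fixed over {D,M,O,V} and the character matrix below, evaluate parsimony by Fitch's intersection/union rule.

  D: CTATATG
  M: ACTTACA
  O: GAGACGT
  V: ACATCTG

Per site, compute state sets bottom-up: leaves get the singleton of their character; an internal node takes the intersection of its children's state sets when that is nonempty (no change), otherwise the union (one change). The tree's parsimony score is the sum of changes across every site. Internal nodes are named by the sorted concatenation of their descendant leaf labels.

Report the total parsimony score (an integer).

13

DV@0: {C} ∪ {A} = {A,C} (union, +1)
MO@0: {A} ∪ {G} = {A,G} (union, +1)
DMOV@0: {A,C} ∩ {A,G} = {A} (intersection, +0)
DV@1: {T} ∪ {C} = {C,T} (union, +1)
MO@1: {C} ∪ {A} = {A,C} (union, +1)
DMOV@1: {C,T} ∩ {A,C} = {C} (intersection, +0)
DV@2: {A} ∩ {A} = {A} (intersection, +0)
MO@2: {T} ∪ {G} = {G,T} (union, +1)
DMOV@2: {A} ∪ {G,T} = {A,G,T} (union, +1)
DV@3: {T} ∩ {T} = {T} (intersection, +0)
MO@3: {T} ∪ {A} = {A,T} (union, +1)
DMOV@3: {T} ∩ {A,T} = {T} (intersection, +0)
DV@4: {A} ∪ {C} = {A,C} (union, +1)
MO@4: {A} ∪ {C} = {A,C} (union, +1)
DMOV@4: {A,C} ∩ {A,C} = {A,C} (intersection, +0)
DV@5: {T} ∩ {T} = {T} (intersection, +0)
MO@5: {C} ∪ {G} = {C,G} (union, +1)
DMOV@5: {T} ∪ {C,G} = {C,G,T} (union, +1)
DV@6: {G} ∩ {G} = {G} (intersection, +0)
MO@6: {A} ∪ {T} = {A,T} (union, +1)
DMOV@6: {G} ∪ {A,T} = {A,G,T} (union, +1)
per-site changes: [2, 2, 2, 1, 2, 2, 2]; total = 13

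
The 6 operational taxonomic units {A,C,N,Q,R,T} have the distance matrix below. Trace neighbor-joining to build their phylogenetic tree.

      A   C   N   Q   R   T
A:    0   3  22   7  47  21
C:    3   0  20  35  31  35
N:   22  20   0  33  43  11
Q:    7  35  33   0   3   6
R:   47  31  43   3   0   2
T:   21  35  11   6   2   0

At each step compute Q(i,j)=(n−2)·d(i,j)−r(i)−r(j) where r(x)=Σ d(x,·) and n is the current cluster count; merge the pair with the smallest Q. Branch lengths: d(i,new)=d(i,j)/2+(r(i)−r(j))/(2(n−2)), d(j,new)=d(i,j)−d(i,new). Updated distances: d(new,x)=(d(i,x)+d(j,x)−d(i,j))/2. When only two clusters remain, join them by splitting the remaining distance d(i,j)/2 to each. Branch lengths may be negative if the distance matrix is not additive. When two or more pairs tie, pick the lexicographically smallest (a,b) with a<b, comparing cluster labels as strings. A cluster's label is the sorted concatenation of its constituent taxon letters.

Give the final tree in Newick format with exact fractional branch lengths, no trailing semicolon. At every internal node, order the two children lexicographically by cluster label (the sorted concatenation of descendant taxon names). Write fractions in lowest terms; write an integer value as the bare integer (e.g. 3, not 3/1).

(((((A:-3/2,C:9/2):55/6,N:31/3):57/4,T:-21/4):31/4,Q:-1):2,R:2)

iteration 1: select A,C (d=3, Q=-212); attach at lengths (-3/2, 9/2); label the merged cluster AC
  updated: d(AC,N)=39/2, d(AC,Q)=39/2, d(AC,R)=75/2, d(AC,T)=53/2
iteration 2: select AC,N (d=39/2, Q=-151); attach at lengths (55/6, 31/3); label the merged cluster ACN
  updated: d(ACN,Q)=33/2, d(ACN,R)=61/2, d(ACN,T)=9
iteration 3: select ACN,T (d=9, Q=-55); attach at lengths (57/4, -21/4); label the merged cluster ACNT
  updated: d(ACNT,Q)=27/4, d(ACNT,R)=47/4
iteration 4: select ACNT,Q (d=27/4, Q=-43/2); attach at lengths (31/4, -1); label the merged cluster ACNQT
  updated: d(ACNQT,R)=4
iteration 5: select ACNQT,R (d=4); attach at lengths (2, 2); label the merged cluster ACNQRT
final tree: (((((A:-3/2,C:9/2):55/6,N:31/3):57/4,T:-21/4):31/4,Q:-1):2,R:2)
total length: 169/4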